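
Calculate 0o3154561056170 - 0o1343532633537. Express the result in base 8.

Subtract column by column in base 8:
  0-7 → 1 (borrow)
  7-3-1 → 3
  1-5 → 4 (borrow)
  6-3-1 → 2
  5-3 → 2
  0-6 → 2 (borrow)
  1-2-1 → 6 (borrow)
  6-3-1 → 2
  5-5 → 0
  4-3 → 1
  5-4 → 1
  1-3 → 6 (borrow)
  3-1-1 → 1

0o1611026222431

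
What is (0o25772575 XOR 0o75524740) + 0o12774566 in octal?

0o63253023

First 0o25772575 XOR 0o75524740 = 0o50256235.
Add column by column in base 8, right to left:
  5+6 = 3 carry 1
  3+6+1 = 2 carry 1
  2+5+1 = 0 carry 1
  6+4+1 = 3 carry 1
  5+7+1 = 5 carry 1
  2+7+1 = 2 carry 1
  0+2+1 = 3
  5+1 = 6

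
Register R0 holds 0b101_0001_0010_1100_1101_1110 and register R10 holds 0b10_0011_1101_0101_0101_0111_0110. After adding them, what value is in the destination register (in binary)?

Add column by column in base 2, right to left:
  0+0 = 0
  1+1 = 0 carry 1
  1+1+1 = 1 carry 1
  1+0+1 = 0 carry 1
  1+1+1 = 1 carry 1
  0+1+1 = 0 carry 1
  1+1+1 = 1 carry 1
  1+0+1 = 0 carry 1
  0+1+1 = 0 carry 1
  0+0+1 = 1
  1+1 = 0 carry 1
  1+0+1 = 0 carry 1
  0+1+1 = 0 carry 1
  1+0+1 = 0 carry 1
  0+1+1 = 0 carry 1
  0+0+1 = 1
  1+1 = 0 carry 1
  0+0+1 = 1
  0+1 = 1
  0+1 = 1
  1+1 = 0 carry 1
  0+1+1 = 0 carry 1
  1+0+1 = 0 carry 1
  0+0+1 = 1
  0+0 = 0
  0+1 = 1

0b10100011101000001001010100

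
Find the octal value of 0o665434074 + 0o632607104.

Add column by column in base 8, right to left:
  4+4 = 0 carry 1
  7+0+1 = 0 carry 1
  0+1+1 = 2
  4+7 = 3 carry 1
  3+0+1 = 4
  4+6 = 2 carry 1
  5+2+1 = 0 carry 1
  6+3+1 = 2 carry 1
  6+6+1 = 5 carry 1
  final carry 1

0o1520243200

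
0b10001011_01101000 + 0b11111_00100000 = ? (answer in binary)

0b1010101010001000

Add column by column in base 2, right to left:
  0+0 = 0
  0+0 = 0
  0+0 = 0
  1+0 = 1
  0+0 = 0
  1+1 = 0 carry 1
  1+0+1 = 0 carry 1
  0+0+1 = 1
  1+1 = 0 carry 1
  1+1+1 = 1 carry 1
  0+1+1 = 0 carry 1
  1+1+1 = 1 carry 1
  0+1+1 = 0 carry 1
  0+0+1 = 1
  0+0 = 0
  1+0 = 1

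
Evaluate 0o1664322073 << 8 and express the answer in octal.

0o732151035400

8 bits is not a whole number of base-8 digits; in binary: 1110110100011010010000111011 << 8 = 111011010001101001000011101100000000.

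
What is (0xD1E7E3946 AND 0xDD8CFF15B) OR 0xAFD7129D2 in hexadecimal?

0xFFD7F39D2

0xD1E7E3946 AND 0xDD8CFF15B = 0xD184E3142.
Then OR with 0xAFD7129D2.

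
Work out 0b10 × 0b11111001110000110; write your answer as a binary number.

0b111110011100001100

Multiply each base-2 digit by 2, carrying:
  0×2 = 0 → write 0
  1×2 = 2 → write 0 carry 1
  1×2+1 = 3 → write 1 carry 1
  0×2+1 = 1 → write 1
  0×2 = 0 → write 0
  0×2 = 0 → write 0
  0×2 = 0 → write 0
  1×2 = 2 → write 0 carry 1
  1×2+1 = 3 → write 1 carry 1
  1×2+1 = 3 → write 1 carry 1
  0×2+1 = 1 → write 1
  0×2 = 0 → write 0
  1×2 = 2 → write 0 carry 1
  1×2+1 = 3 → write 1 carry 1
  1×2+1 = 3 → write 1 carry 1
  1×2+1 = 3 → write 1 carry 1
  1×2+1 = 3 → write 1 carry 1
  remaining carry: 1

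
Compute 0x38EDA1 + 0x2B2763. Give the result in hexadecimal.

Add column by column in base 16, right to left:
  1+3 = 4
  A+6 = 0 carry 1
  D+7+1 = 5 carry 1
  E+2+1 = 1 carry 1
  8+B+1 = 4 carry 1
  3+2+1 = 6

0x641504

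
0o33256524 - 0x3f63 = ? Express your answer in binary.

0o33256524 = 0b11011010101110101010100 in binary.
0x3f63 = 0b11111101100011 in binary.
Subtract column by column in base 2:
  0-1 → 1 (borrow)
  0-1-1 → 0 (borrow)
  1-0-1 → 0
  0-0 → 0
  1-0 → 1
  0-1 → 1 (borrow)
  1-1-1 → 1 (borrow)
  0-0-1 → 1 (borrow)
  1-1-1 → 1 (borrow)
  0-1-1 → 0 (borrow)
  1-1-1 → 1 (borrow)
  1-1-1 → 1 (borrow)
  1-1-1 → 1 (borrow)
  0-1-1 → 0 (borrow)
  1-0-1 → 0
  0-0 → 0
  1-0 → 1
  0-0 → 0
  1-0 → 1
  1-0 → 1
  0-0 → 0
  1-0 → 1
  1-0 → 1

0b11011010001110111110001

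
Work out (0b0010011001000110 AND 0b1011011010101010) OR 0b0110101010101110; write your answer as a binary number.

0b0010011001000110 AND 0b1011011010101010 = 0b0010011000000010.
Then OR with 0b0110101010101110.

0b110111010101110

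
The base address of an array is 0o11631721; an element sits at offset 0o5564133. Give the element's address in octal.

0o17416054

Add column by column in base 8, right to left:
  1+3 = 4
  2+3 = 5
  7+1 = 0 carry 1
  1+4+1 = 6
  3+6 = 1 carry 1
  6+5+1 = 4 carry 1
  1+5+1 = 7
  1+0 = 1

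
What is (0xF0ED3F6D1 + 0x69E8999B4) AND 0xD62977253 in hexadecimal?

0x520151001

Add column by column in base 16, right to left:
  1+4 = 5
  D+B = 8 carry 1
  6+9+1 = 0 carry 1
  F+9+1 = 9 carry 1
  3+9+1 = D
  D+8 = 5 carry 1
  E+E+1 = D carry 1
  0+9+1 = A
  F+6 = 5 carry 1
  final carry 1
Sum = 0x15AD5D9085; now AND with 0xD62977253:
  1&0=0, 5&D=5, A&6=2, D&2=0, 5&9=1, D&7=5, 9&7=1, 0&2=0, 8&5=0, 5&3=1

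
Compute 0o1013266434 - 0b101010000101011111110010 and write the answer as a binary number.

0b111100001010001010100101010

0o1013266434 = 0b1000001011010110110100011100 in binary.
Subtract column by column in base 2:
  0-0 → 0
  0-1 → 1 (borrow)
  1-0-1 → 0
  1-0 → 1
  1-1 → 0
  0-1 → 1 (borrow)
  0-1-1 → 0 (borrow)
  0-1-1 → 0 (borrow)
  1-1-1 → 1 (borrow)
  0-1-1 → 0 (borrow)
  1-1-1 → 1 (borrow)
  1-0-1 → 0
  0-1 → 1 (borrow)
  1-0-1 → 0
  1-1 → 0
  0-0 → 0
  1-0 → 1
  0-0 → 0
  1-0 → 1
  1-1 → 0
  0-0 → 0
  1-1 → 0
  0-0 → 0
  0-1 → 1 (borrow)
  0-0-1 → 1 (borrow)
  0-0-1 → 1 (borrow)
  0-0-1 → 1 (borrow)
  1-0-1 → 0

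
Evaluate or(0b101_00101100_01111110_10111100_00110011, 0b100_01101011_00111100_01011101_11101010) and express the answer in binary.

OR bit by bit (1 where either bit is 1):
  10100101100011111101011110000110011
| 10001101011001111000101110111101010
= 10101101111011111101111110111111011

0b10101101111011111101111110111111011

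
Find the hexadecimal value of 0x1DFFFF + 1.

The trailing 4 digits are F (max in base 16), so adding 1 cascades: they roll to 0 and the next digit up increments.

0x1E0000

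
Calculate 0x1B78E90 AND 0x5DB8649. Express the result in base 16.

0x1938600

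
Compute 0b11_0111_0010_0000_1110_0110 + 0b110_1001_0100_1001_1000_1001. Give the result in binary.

Add column by column in base 2, right to left:
  0+1 = 1
  1+0 = 1
  1+0 = 1
  0+1 = 1
  0+0 = 0
  1+0 = 1
  1+0 = 1
  1+1 = 0 carry 1
  0+1+1 = 0 carry 1
  0+0+1 = 1
  0+0 = 0
  0+1 = 1
  0+0 = 0
  1+0 = 1
  0+1 = 1
  0+0 = 0
  1+1 = 0 carry 1
  1+0+1 = 0 carry 1
  1+0+1 = 0 carry 1
  0+1+1 = 0 carry 1
  1+0+1 = 0 carry 1
  1+1+1 = 1 carry 1
  0+1+1 = 0 carry 1
  final carry 1

0b101000000110101001101111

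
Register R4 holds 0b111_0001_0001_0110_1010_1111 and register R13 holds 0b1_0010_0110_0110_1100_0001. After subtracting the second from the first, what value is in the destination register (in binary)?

Subtract column by column in base 2:
  1-1 → 0
  1-0 → 1
  1-0 → 1
  1-0 → 1
  0-0 → 0
  1-0 → 1
  0-1 → 1 (borrow)
  1-1-1 → 1 (borrow)
  0-0-1 → 1 (borrow)
  1-1-1 → 1 (borrow)
  1-1-1 → 1 (borrow)
  0-0-1 → 1 (borrow)
  1-0-1 → 0
  0-1 → 1 (borrow)
  0-1-1 → 0 (borrow)
  0-0-1 → 1 (borrow)
  1-0-1 → 0
  0-1 → 1 (borrow)
  0-0-1 → 1 (borrow)
  0-0-1 → 1 (borrow)
  1-1-1 → 1 (borrow)
  1-0-1 → 0
  1-0 → 1

0b10111101010111111101110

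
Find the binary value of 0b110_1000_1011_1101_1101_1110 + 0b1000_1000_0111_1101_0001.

Add column by column in base 2, right to left:
  0+1 = 1
  1+0 = 1
  1+0 = 1
  1+0 = 1
  1+1 = 0 carry 1
  0+0+1 = 1
  1+1 = 0 carry 1
  1+1+1 = 1 carry 1
  1+1+1 = 1 carry 1
  0+1+1 = 0 carry 1
  1+1+1 = 1 carry 1
  1+0+1 = 0 carry 1
  1+0+1 = 0 carry 1
  1+0+1 = 0 carry 1
  0+0+1 = 1
  1+1 = 0 carry 1
  0+0+1 = 1
  0+0 = 0
  0+0 = 0
  1+1 = 0 carry 1
  0+0+1 = 1
  1+0 = 1
  1+0 = 1

0b11100010100010110101111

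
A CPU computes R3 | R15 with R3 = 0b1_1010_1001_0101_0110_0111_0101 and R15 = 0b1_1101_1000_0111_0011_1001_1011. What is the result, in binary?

0b1111110010111011111111111

OR bit by bit (1 where either bit is 1):
  1101010010101011001110101
| 1110110000111001110011011
= 1111110010111011111111111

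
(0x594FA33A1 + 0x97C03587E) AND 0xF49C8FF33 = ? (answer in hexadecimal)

Add column by column in base 16, right to left:
  1+E = F
  A+7 = 1 carry 1
  3+8+1 = C
  3+5 = 8
  A+3 = D
  F+0 = F
  4+C = 0 carry 1
  9+7+1 = 1 carry 1
  5+9+1 = F
Sum = 0xF10FD8C1F; now AND with 0xF49C8FF33:
  F&F=F, 1&4=0, 0&9=0, F&C=C, D&8=8, 8&F=8, C&F=C, 1&3=1, F&3=3

0xF00C88C13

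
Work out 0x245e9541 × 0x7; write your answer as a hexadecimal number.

Multiply each base-16 digit by 7, carrying:
  1×7 = 7 → write 7
  4×7 = 28 → write c carry 1
  5×7+1 = 36 → write 4 carry 2
  9×7+2 = 65 → write 1 carry 4
  e×7+4 = 102 → write 6 carry 6
  5×7+6 = 41 → write 9 carry 2
  4×7+2 = 30 → write e carry 1
  2×7+1 = 15 → write f

0xfe9614c7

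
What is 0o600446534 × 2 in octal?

Multiply each base-8 digit by 2, carrying:
  4×2 = 8 → write 0 carry 1
  3×2+1 = 7 → write 7
  5×2 = 10 → write 2 carry 1
  6×2+1 = 13 → write 5 carry 1
  4×2+1 = 9 → write 1 carry 1
  4×2+1 = 9 → write 1 carry 1
  0×2+1 = 1 → write 1
  0×2 = 0 → write 0
  6×2 = 12 → write 4 carry 1
  remaining carry: 1

0o1401115270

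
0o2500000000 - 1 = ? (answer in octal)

0o2477777777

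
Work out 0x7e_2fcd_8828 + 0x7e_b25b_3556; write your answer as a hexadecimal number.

0xfce228bd7e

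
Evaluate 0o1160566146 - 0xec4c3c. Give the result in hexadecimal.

0o1160566146 = 0x9c2ec66 in hexadecimal.
Subtract column by column in base 16:
  6-c → a (borrow)
  6-3-1 → 2
  c-c → 0
  e-4 → a
  2-c → 6 (borrow)
  c-e-1 → d (borrow)
  9-0-1 → 8

0x8d6a02a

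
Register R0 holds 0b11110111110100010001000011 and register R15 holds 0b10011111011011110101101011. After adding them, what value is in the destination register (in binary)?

Add column by column in base 2, right to left:
  1+1 = 0 carry 1
  1+1+1 = 1 carry 1
  0+0+1 = 1
  0+1 = 1
  0+0 = 0
  0+1 = 1
  1+1 = 0 carry 1
  0+0+1 = 1
  0+1 = 1
  0+0 = 0
  1+1 = 0 carry 1
  0+1+1 = 0 carry 1
  0+1+1 = 0 carry 1
  0+1+1 = 0 carry 1
  1+0+1 = 0 carry 1
  0+1+1 = 0 carry 1
  1+1+1 = 1 carry 1
  1+0+1 = 0 carry 1
  1+1+1 = 1 carry 1
  1+1+1 = 1 carry 1
  1+1+1 = 1 carry 1
  0+1+1 = 0 carry 1
  1+1+1 = 1 carry 1
  1+0+1 = 0 carry 1
  1+0+1 = 0 carry 1
  1+1+1 = 1 carry 1
  final carry 1

0b110010111010000000110101110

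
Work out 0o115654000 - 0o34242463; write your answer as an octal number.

Subtract column by column in base 8:
  0-3 → 5 (borrow)
  0-6-1 → 1 (borrow)
  0-4-1 → 3 (borrow)
  4-2-1 → 1
  5-4 → 1
  6-2 → 4
  5-4 → 1
  1-3 → 6 (borrow)
  1-0-1 → 0

0o61411315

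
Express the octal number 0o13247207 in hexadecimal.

Each octal digit is 3 bits: 1=001 3=011 2=010 4=100 7=111 2=010 0=000 7=111.
Group the bits into nibbles: 0010 1101 0100 1110 1000 0111 → 2D4E87.

0x2D4E87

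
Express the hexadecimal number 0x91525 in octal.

0o2212445

Expand each hex digit to 4 bits: 9=1001 1=0001 5=0101 2=0010 5=0101.
Group the bits in threes: 010 010 001 010 100 100 101 → 2212445.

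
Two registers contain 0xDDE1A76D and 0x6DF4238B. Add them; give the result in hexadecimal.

Add column by column in base 16, right to left:
  D+B = 8 carry 1
  6+8+1 = F
  7+3 = A
  A+2 = C
  1+4 = 5
  E+F = D carry 1
  D+D+1 = B carry 1
  D+6+1 = 4 carry 1
  final carry 1

0x14BD5CAF8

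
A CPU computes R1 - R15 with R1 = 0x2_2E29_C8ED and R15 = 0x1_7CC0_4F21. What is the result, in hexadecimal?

0xB16979CC

Subtract column by column in base 16:
  D-1 → C
  E-2 → C
  8-F → 9 (borrow)
  C-4-1 → 7
  9-0 → 9
  2-C → 6 (borrow)
  E-C-1 → 1
  2-7 → B (borrow)
  2-1-1 → 0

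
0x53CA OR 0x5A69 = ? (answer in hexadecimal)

OR each hex digit independently (no carries):
  5|5=5, 3|A=B, C|6=E, A|9=B

0x5BEB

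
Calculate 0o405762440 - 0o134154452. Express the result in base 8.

0o251605766

Subtract column by column in base 8:
  0-2 → 6 (borrow)
  4-5-1 → 6 (borrow)
  4-4-1 → 7 (borrow)
  2-4-1 → 5 (borrow)
  6-5-1 → 0
  7-1 → 6
  5-4 → 1
  0-3 → 5 (borrow)
  4-1-1 → 2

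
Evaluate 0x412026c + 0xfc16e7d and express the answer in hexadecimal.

0x13d370e9

Add column by column in base 16, right to left:
  c+d = 9 carry 1
  6+7+1 = e
  2+e = 0 carry 1
  0+6+1 = 7
  2+1 = 3
  1+c = d
  4+f = 3 carry 1
  final carry 1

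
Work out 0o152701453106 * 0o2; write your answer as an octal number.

Multiply each base-8 digit by 2, carrying:
  6×2 = 12 → write 4 carry 1
  0×2+1 = 1 → write 1
  1×2 = 2 → write 2
  3×2 = 6 → write 6
  5×2 = 10 → write 2 carry 1
  4×2+1 = 9 → write 1 carry 1
  1×2+1 = 3 → write 3
  0×2 = 0 → write 0
  7×2 = 14 → write 6 carry 1
  2×2+1 = 5 → write 5
  5×2 = 10 → write 2 carry 1
  1×2+1 = 3 → write 3

0o325603126214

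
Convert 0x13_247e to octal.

0o4622176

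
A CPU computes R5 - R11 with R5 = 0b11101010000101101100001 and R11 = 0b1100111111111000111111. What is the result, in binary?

Subtract column by column in base 2:
  1-1 → 0
  0-1 → 1 (borrow)
  0-1-1 → 0 (borrow)
  0-1-1 → 0 (borrow)
  0-1-1 → 0 (borrow)
  1-1-1 → 1 (borrow)
  1-0-1 → 0
  0-0 → 0
  1-0 → 1
  1-1 → 0
  0-1 → 1 (borrow)
  1-1-1 → 1 (borrow)
  0-1-1 → 0 (borrow)
  0-1-1 → 0 (borrow)
  0-1-1 → 0 (borrow)
  0-1-1 → 0 (borrow)
  1-1-1 → 1 (borrow)
  0-1-1 → 0 (borrow)
  1-0-1 → 0
  0-0 → 0
  1-1 → 0
  1-1 → 0
  1-0 → 1

0b10000010000110100100010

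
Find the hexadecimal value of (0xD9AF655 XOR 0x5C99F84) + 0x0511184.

0x8A47B55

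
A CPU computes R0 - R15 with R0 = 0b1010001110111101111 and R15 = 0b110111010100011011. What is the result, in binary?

0b11010100011010100

Subtract column by column in base 2:
  1-1 → 0
  1-1 → 0
  1-0 → 1
  1-1 → 0
  0-1 → 1 (borrow)
  1-0-1 → 0
  1-0 → 1
  1-0 → 1
  1-1 → 0
  0-0 → 0
  1-1 → 0
  1-0 → 1
  1-1 → 0
  0-1 → 1 (borrow)
  0-1-1 → 0 (borrow)
  0-0-1 → 1 (borrow)
  1-1-1 → 1 (borrow)
  0-1-1 → 0 (borrow)
  1-0-1 → 0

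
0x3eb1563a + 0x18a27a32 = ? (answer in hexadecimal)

0x5753d06c

Add column by column in base 16, right to left:
  a+2 = c
  3+3 = 6
  6+a = 0 carry 1
  5+7+1 = d
  1+2 = 3
  b+a = 5 carry 1
  e+8+1 = 7 carry 1
  3+1+1 = 5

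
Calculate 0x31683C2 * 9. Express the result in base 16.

Multiply each base-16 digit by 9, carrying:
  2×9 = 18 → write 2 carry 1
  C×9+1 = 109 → write D carry 6
  3×9+6 = 33 → write 1 carry 2
  8×9+2 = 74 → write A carry 4
  6×9+4 = 58 → write A carry 3
  1×9+3 = 12 → write C
  3×9 = 27 → write B carry 1
  remaining carry: 1

0x1BCAA1D2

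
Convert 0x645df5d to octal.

0o621357535

Expand each hex digit to 4 bits: 6=0110 4=0100 5=0101 d=1101 f=1111 5=0101 d=1101.
Group the bits in threes: 110 010 001 011 101 111 101 011 101 → 621357535.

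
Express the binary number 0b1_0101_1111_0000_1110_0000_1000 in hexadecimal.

0x15F0E08

Group the bits into nibbles: 0001 0101 1111 0000 1110 0000 1000 → 15F0E08.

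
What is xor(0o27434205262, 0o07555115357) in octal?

XOR each oct digit independently (no carries):
  2^0=2, 7^7=0, 4^5=1, 3^5=6, 4^5=1, 2^1=3, 0^1=1, 5^5=0, 2^3=1, 6^5=3, 2^7=5

0o20161310135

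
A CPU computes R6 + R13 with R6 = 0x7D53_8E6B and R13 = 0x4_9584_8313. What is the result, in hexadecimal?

Add column by column in base 16, right to left:
  B+3 = E
  6+1 = 7
  E+3 = 1 carry 1
  8+8+1 = 1 carry 1
  3+4+1 = 8
  5+8 = D
  D+5 = 2 carry 1
  7+9+1 = 1 carry 1
  0+4+1 = 5

0x512D8117E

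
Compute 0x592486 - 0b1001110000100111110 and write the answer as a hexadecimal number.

0x544348

0b1001110000100111110 = 0x4e13e in hexadecimal.
Subtract column by column in base 16:
  6-e → 8 (borrow)
  8-3-1 → 4
  4-1 → 3
  2-e → 4 (borrow)
  9-4-1 → 4
  5-0 → 5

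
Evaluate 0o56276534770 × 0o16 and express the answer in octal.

Multiply each base-8 digit by 14, carrying:
  0×14 = 0 → write 0
  7×14 = 98 → write 2 carry 12
  7×14+12 = 110 → write 6 carry 13
  4×14+13 = 69 → write 5 carry 8
  3×14+8 = 50 → write 2 carry 6
  5×14+6 = 76 → write 4 carry 9
  6×14+9 = 93 → write 5 carry 11
  7×14+11 = 109 → write 5 carry 13
  2×14+13 = 41 → write 1 carry 5
  6×14+5 = 89 → write 1 carry 11
  5×14+11 = 81 → write 1 carry 10
  remaining carry: 12

0o1211155425620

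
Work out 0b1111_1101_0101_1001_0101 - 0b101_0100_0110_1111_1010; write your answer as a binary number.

0b10101000111010011011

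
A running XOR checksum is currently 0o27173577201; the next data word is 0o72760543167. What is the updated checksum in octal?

XOR each oct digit independently (no carries):
  2^7=5, 7^2=5, 1^7=6, 7^6=1, 3^0=3, 5^5=0, 7^4=3, 7^3=4, 2^1=3, 0^6=6, 1^7=6

0o55613034366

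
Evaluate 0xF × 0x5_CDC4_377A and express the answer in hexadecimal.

Multiply each base-16 digit by 15, carrying:
  A×15 = 150 → write 6 carry 9
  7×15+9 = 114 → write 2 carry 7
  7×15+7 = 112 → write 0 carry 7
  3×15+7 = 52 → write 4 carry 3
  4×15+3 = 63 → write F carry 3
  C×15+3 = 183 → write 7 carry 11
  D×15+11 = 206 → write E carry 12
  C×15+12 = 192 → write 0 carry 12
  5×15+12 = 87 → write 7 carry 5
  remaining carry: 5

0x570E7F4026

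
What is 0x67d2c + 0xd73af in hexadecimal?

Add column by column in base 16, right to left:
  c+f = b carry 1
  2+a+1 = d
  d+3 = 0 carry 1
  7+7+1 = f
  6+d = 3 carry 1
  final carry 1

0x13f0db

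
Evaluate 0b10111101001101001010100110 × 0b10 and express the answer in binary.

Multiply each base-2 digit by 2, carrying:
  0×2 = 0 → write 0
  1×2 = 2 → write 0 carry 1
  1×2+1 = 3 → write 1 carry 1
  0×2+1 = 1 → write 1
  0×2 = 0 → write 0
  1×2 = 2 → write 0 carry 1
  0×2+1 = 1 → write 1
  1×2 = 2 → write 0 carry 1
  0×2+1 = 1 → write 1
  1×2 = 2 → write 0 carry 1
  0×2+1 = 1 → write 1
  0×2 = 0 → write 0
  1×2 = 2 → write 0 carry 1
  0×2+1 = 1 → write 1
  1×2 = 2 → write 0 carry 1
  1×2+1 = 3 → write 1 carry 1
  0×2+1 = 1 → write 1
  0×2 = 0 → write 0
  1×2 = 2 → write 0 carry 1
  0×2+1 = 1 → write 1
  1×2 = 2 → write 0 carry 1
  1×2+1 = 3 → write 1 carry 1
  1×2+1 = 3 → write 1 carry 1
  1×2+1 = 3 → write 1 carry 1
  0×2+1 = 1 → write 1
  1×2 = 2 → write 0 carry 1
  remaining carry: 1

0b101111010011010010101001100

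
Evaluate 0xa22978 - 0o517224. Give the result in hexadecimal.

0x9f8ae4

0o517224 = 0x29e94 in hexadecimal.
Subtract column by column in base 16:
  8-4 → 4
  7-9 → e (borrow)
  9-e-1 → a (borrow)
  2-9-1 → 8 (borrow)
  2-2-1 → f (borrow)
  a-0-1 → 9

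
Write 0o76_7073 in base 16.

0x3ee3b

Each octal digit is 3 bits: 7=111 6=110 7=111 0=000 7=111 3=011.
Group the bits into nibbles: 0011 1110 1110 0011 1011 → 3ee3b.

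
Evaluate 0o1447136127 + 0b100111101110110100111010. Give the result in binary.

0o1447136127 = 0b1100100111001011110001010111 in binary.
Add column by column in base 2, right to left:
  1+0 = 1
  1+1 = 0 carry 1
  1+0+1 = 0 carry 1
  0+1+1 = 0 carry 1
  1+1+1 = 1 carry 1
  0+1+1 = 0 carry 1
  1+0+1 = 0 carry 1
  0+0+1 = 1
  0+1 = 1
  0+0 = 0
  1+1 = 0 carry 1
  1+1+1 = 1 carry 1
  1+0+1 = 0 carry 1
  1+1+1 = 1 carry 1
  0+1+1 = 0 carry 1
  1+1+1 = 1 carry 1
  0+0+1 = 1
  0+1 = 1
  1+1 = 0 carry 1
  1+1+1 = 1 carry 1
  1+1+1 = 1 carry 1
  0+0+1 = 1
  0+0 = 0
  1+1 = 0 carry 1
  0+0+1 = 1
  0+0 = 0
  1+0 = 1
  1+0 = 1

0b1101001110111010100110010001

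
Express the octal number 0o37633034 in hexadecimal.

Each octal digit is 3 bits: 3=011 7=111 6=110 3=011 3=011 0=000 3=011 4=100.
Group the bits into nibbles: 0111 1111 0011 0110 0001 1100 → 7f361c.

0x7f361c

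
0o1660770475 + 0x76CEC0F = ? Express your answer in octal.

0x76CEC0F = 0o733166017 in octal.
Add column by column in base 8, right to left:
  5+7 = 4 carry 1
  7+1+1 = 1 carry 1
  4+0+1 = 5
  0+6 = 6
  7+6 = 5 carry 1
  7+1+1 = 1 carry 1
  0+3+1 = 4
  6+3 = 1 carry 1
  6+7+1 = 6 carry 1
  1+0+1 = 2

0o2614156514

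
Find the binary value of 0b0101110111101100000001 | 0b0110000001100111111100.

OR bit by bit (1 where either bit is 1):
  0101110111101100000001
| 0110000001100111111100
= 0111110111101111111101

0b0111110111101111111101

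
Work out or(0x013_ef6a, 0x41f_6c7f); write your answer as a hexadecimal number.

0x41fef7f

OR each hex digit independently (no carries):
  0|4=4, 1|1=1, 3|f=f, e|6=e, f|c=f, 6|7=7, a|f=f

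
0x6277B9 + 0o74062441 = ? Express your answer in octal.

0x6277B9 = 0o30473671 in octal.
Add column by column in base 8, right to left:
  1+1 = 2
  7+4 = 3 carry 1
  6+4+1 = 3 carry 1
  3+2+1 = 6
  7+6 = 5 carry 1
  4+0+1 = 5
  0+4 = 4
  3+7 = 2 carry 1
  final carry 1

0o124556332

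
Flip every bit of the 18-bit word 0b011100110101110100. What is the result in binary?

0b100011001010001011

Invert each bit: 011100110101110100 → 100011001010001011.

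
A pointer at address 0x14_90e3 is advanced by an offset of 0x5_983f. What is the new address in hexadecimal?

0x1a2922

Add column by column in base 16, right to left:
  3+f = 2 carry 1
  e+3+1 = 2 carry 1
  0+8+1 = 9
  9+9 = 2 carry 1
  4+5+1 = a
  1+0 = 1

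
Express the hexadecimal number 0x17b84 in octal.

0o275604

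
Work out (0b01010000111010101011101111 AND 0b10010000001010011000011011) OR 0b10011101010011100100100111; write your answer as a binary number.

0b10011101011011101100101111

0b01010000111010101011101111 AND 0b10010000001010011000011011 = 0b00010000001010001000001011.
Then OR with 0b10011101010011100100100111.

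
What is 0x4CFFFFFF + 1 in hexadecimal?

0x4D000000

The trailing 6 digits are F (max in base 16), so adding 1 cascades: they roll to 0 and the next digit up increments.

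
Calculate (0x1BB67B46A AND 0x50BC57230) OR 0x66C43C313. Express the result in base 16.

0x1BB67B46A AND 0x50BC57230 = 0x10B453020.
Then OR with 0x66C43C313.

0x76F47F333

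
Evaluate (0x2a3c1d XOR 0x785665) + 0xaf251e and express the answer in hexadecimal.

0x1018f96

First 0x2a3c1d XOR 0x785665 = 0x526a78.
Add column by column in base 16, right to left:
  8+e = 6 carry 1
  7+1+1 = 9
  a+5 = f
  6+2 = 8
  2+f = 1 carry 1
  5+a+1 = 0 carry 1
  final carry 1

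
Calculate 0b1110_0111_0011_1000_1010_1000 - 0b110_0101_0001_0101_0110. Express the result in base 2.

Subtract column by column in base 2:
  0-0 → 0
  0-1 → 1 (borrow)
  0-1-1 → 0 (borrow)
  1-0-1 → 0
  0-1 → 1 (borrow)
  1-0-1 → 0
  0-1 → 1 (borrow)
  1-0-1 → 0
  0-1 → 1 (borrow)
  0-0-1 → 1 (borrow)
  0-0-1 → 1 (borrow)
  1-0-1 → 0
  1-1 → 0
  1-0 → 1
  0-1 → 1 (borrow)
  0-0-1 → 1 (borrow)
  1-0-1 → 0
  1-1 → 0
  1-1 → 0
  0-0 → 0
  0-0 → 0
  1-0 → 1
  1-0 → 1
  1-0 → 1

0b111000001110011101010010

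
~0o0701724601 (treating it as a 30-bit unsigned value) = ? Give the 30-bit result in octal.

Each oct digit d becomes 7−d:
  0→7, 7→0, 0→7, 1→6, 7→0, 2→5, 4→3, 6→1, 0→7, 1→6

0o7076053176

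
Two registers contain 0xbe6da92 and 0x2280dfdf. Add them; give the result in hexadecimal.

0x2e67ba71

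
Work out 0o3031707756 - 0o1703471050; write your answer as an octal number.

0o1126216706

Subtract column by column in base 8:
  6-0 → 6
  5-5 → 0
  7-0 → 7
  7-1 → 6
  0-7 → 1 (borrow)
  7-4-1 → 2
  1-3 → 6 (borrow)
  3-0-1 → 2
  0-7 → 1 (borrow)
  3-1-1 → 1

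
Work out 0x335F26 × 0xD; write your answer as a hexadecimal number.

0x29BD4EE

Multiply each base-16 digit by 13, carrying:
  6×13 = 78 → write E carry 4
  2×13+4 = 30 → write E carry 1
  F×13+1 = 196 → write 4 carry 12
  5×13+12 = 77 → write D carry 4
  3×13+4 = 43 → write B carry 2
  3×13+2 = 41 → write 9 carry 2
  remaining carry: 2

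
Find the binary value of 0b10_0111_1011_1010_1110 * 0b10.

0b1001111011101011100

Multiply each base-2 digit by 2, carrying:
  0×2 = 0 → write 0
  1×2 = 2 → write 0 carry 1
  1×2+1 = 3 → write 1 carry 1
  1×2+1 = 3 → write 1 carry 1
  0×2+1 = 1 → write 1
  1×2 = 2 → write 0 carry 1
  0×2+1 = 1 → write 1
  1×2 = 2 → write 0 carry 1
  1×2+1 = 3 → write 1 carry 1
  1×2+1 = 3 → write 1 carry 1
  0×2+1 = 1 → write 1
  1×2 = 2 → write 0 carry 1
  1×2+1 = 3 → write 1 carry 1
  1×2+1 = 3 → write 1 carry 1
  1×2+1 = 3 → write 1 carry 1
  0×2+1 = 1 → write 1
  0×2 = 0 → write 0
  1×2 = 2 → write 0 carry 1
  remaining carry: 1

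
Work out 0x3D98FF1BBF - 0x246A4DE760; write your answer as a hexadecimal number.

0x192EB1345F

Subtract column by column in base 16:
  F-0 → F
  B-6 → 5
  B-7 → 4
  1-E → 3 (borrow)
  F-D-1 → 1
  F-4 → B
  8-A → E (borrow)
  9-6-1 → 2
  D-4 → 9
  3-2 → 1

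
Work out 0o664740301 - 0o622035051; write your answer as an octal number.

Subtract column by column in base 8:
  1-1 → 0
  0-5 → 3 (borrow)
  3-0-1 → 2
  0-5 → 3 (borrow)
  4-3-1 → 0
  7-0 → 7
  4-2 → 2
  6-2 → 4
  6-6 → 0

0o42703230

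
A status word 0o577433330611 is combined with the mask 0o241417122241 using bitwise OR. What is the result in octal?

0o777437332651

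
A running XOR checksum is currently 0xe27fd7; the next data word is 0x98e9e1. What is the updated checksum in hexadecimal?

XOR each hex digit independently (no carries):
  e^9=7, 2^8=a, 7^e=9, f^9=6, d^e=3, 7^1=6

0x7a9636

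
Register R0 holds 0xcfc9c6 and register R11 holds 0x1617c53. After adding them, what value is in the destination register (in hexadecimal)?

Add column by column in base 16, right to left:
  6+3 = 9
  c+5 = 1 carry 1
  9+c+1 = 6 carry 1
  c+7+1 = 4 carry 1
  f+1+1 = 1 carry 1
  c+6+1 = 3 carry 1
  0+1+1 = 2

0x2314619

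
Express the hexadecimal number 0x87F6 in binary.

Expand each hex digit to 4 bits: 8=1000 7=0111 F=1111 6=0110.

0b1000011111110110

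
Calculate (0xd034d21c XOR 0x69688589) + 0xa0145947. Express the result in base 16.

First 0xd034d21c XOR 0x69688589 = 0xb95c5795.
Add column by column in base 16, right to left:
  5+7 = c
  9+4 = d
  7+9 = 0 carry 1
  5+5+1 = b
  c+4 = 0 carry 1
  5+1+1 = 7
  9+0 = 9
  b+a = 5 carry 1
  final carry 1

0x15970b0dc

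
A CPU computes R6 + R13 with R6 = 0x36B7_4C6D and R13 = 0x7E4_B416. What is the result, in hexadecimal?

0x3E9C0083

Add column by column in base 16, right to left:
  D+6 = 3 carry 1
  6+1+1 = 8
  C+4 = 0 carry 1
  4+B+1 = 0 carry 1
  7+4+1 = C
  B+E = 9 carry 1
  6+7+1 = E
  3+0 = 3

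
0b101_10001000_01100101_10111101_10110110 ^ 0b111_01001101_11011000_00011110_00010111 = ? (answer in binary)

0b01011000101101111011010001110100001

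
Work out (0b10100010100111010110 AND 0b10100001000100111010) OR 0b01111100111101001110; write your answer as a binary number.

0b11111100111101011110

0b10100010100111010110 AND 0b10100001000100111010 = 0b10100000000100010010.
Then OR with 0b01111100111101001110.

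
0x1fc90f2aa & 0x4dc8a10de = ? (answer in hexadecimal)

0x0dc80108a

AND each hex digit independently (no carries):
  1&4=0, f&d=d, c&c=c, 9&8=8, 0&a=0, f&1=1, 2&0=0, a&d=8, a&e=a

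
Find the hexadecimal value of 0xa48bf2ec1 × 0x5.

0x336bbbe9c5

Multiply each base-16 digit by 5, carrying:
  1×5 = 5 → write 5
  c×5 = 60 → write c carry 3
  e×5+3 = 73 → write 9 carry 4
  2×5+4 = 14 → write e
  f×5 = 75 → write b carry 4
  b×5+4 = 59 → write b carry 3
  8×5+3 = 43 → write b carry 2
  4×5+2 = 22 → write 6 carry 1
  a×5+1 = 51 → write 3 carry 3
  remaining carry: 3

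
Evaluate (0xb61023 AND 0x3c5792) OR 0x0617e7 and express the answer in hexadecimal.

0xb61023 AND 0x3c5792 = 0x341002.
Then OR with 0x0617e7.

0x3617e7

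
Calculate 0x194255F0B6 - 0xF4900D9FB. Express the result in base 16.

0x9F95516BB

Subtract column by column in base 16:
  6-B → B (borrow)
  B-F-1 → B (borrow)
  0-9-1 → 6 (borrow)
  F-D-1 → 1
  5-0 → 5
  5-0 → 5
  2-9 → 9 (borrow)
  4-4-1 → F (borrow)
  9-F-1 → 9 (borrow)
  1-0-1 → 0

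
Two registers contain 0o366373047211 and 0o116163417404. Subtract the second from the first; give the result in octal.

Subtract column by column in base 8:
  1-4 → 5 (borrow)
  1-0-1 → 0
  2-4 → 6 (borrow)
  7-7-1 → 7 (borrow)
  4-1-1 → 2
  0-4 → 4 (borrow)
  3-3-1 → 7 (borrow)
  7-6-1 → 0
  3-1 → 2
  6-6 → 0
  6-1 → 5
  3-1 → 2

0o250207427605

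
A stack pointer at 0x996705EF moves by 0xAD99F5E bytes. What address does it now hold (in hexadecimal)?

0xA440A54D

Add column by column in base 16, right to left:
  F+E = D carry 1
  E+5+1 = 4 carry 1
  5+F+1 = 5 carry 1
  0+9+1 = A
  7+9 = 0 carry 1
  6+D+1 = 4 carry 1
  9+A+1 = 4 carry 1
  9+0+1 = A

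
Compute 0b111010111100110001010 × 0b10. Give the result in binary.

Multiply each base-2 digit by 2, carrying:
  0×2 = 0 → write 0
  1×2 = 2 → write 0 carry 1
  0×2+1 = 1 → write 1
  1×2 = 2 → write 0 carry 1
  0×2+1 = 1 → write 1
  0×2 = 0 → write 0
  0×2 = 0 → write 0
  1×2 = 2 → write 0 carry 1
  1×2+1 = 3 → write 1 carry 1
  0×2+1 = 1 → write 1
  0×2 = 0 → write 0
  1×2 = 2 → write 0 carry 1
  1×2+1 = 3 → write 1 carry 1
  1×2+1 = 3 → write 1 carry 1
  1×2+1 = 3 → write 1 carry 1
  0×2+1 = 1 → write 1
  1×2 = 2 → write 0 carry 1
  0×2+1 = 1 → write 1
  1×2 = 2 → write 0 carry 1
  1×2+1 = 3 → write 1 carry 1
  1×2+1 = 3 → write 1 carry 1
  remaining carry: 1

0b1110101111001100010100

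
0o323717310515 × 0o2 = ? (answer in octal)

0o647636621232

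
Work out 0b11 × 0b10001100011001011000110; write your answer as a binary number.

Multiply each base-2 digit by 3, carrying:
  0×3 = 0 → write 0
  1×3 = 3 → write 1 carry 1
  1×3+1 = 4 → write 0 carry 2
  0×3+2 = 2 → write 0 carry 1
  0×3+1 = 1 → write 1
  0×3 = 0 → write 0
  1×3 = 3 → write 1 carry 1
  1×3+1 = 4 → write 0 carry 2
  0×3+2 = 2 → write 0 carry 1
  1×3+1 = 4 → write 0 carry 2
  0×3+2 = 2 → write 0 carry 1
  0×3+1 = 1 → write 1
  1×3 = 3 → write 1 carry 1
  1×3+1 = 4 → write 0 carry 2
  0×3+2 = 2 → write 0 carry 1
  0×3+1 = 1 → write 1
  0×3 = 0 → write 0
  1×3 = 3 → write 1 carry 1
  1×3+1 = 4 → write 0 carry 2
  0×3+2 = 2 → write 0 carry 1
  0×3+1 = 1 → write 1
  0×3 = 0 → write 0
  1×3 = 3 → write 1 carry 1
  remaining carry: 1

0b110100101001100001010010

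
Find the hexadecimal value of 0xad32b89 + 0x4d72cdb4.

Add column by column in base 16, right to left:
  9+4 = d
  8+b = 3 carry 1
  b+d+1 = 9 carry 1
  2+c+1 = f
  3+2 = 5
  d+7 = 4 carry 1
  a+d+1 = 8 carry 1
  0+4+1 = 5

0x5845f93d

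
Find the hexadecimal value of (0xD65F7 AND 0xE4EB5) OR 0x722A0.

0xD65F7 AND 0xE4EB5 = 0xC44B5.
Then OR with 0x722A0.

0xF66B5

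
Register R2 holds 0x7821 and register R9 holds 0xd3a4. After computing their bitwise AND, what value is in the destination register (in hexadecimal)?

AND each hex digit independently (no carries):
  7&d=5, 8&3=0, 2&a=2, 1&4=0

0x5020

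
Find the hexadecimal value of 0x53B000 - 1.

0x53AFFF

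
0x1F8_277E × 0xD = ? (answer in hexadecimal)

0x199A0166

Multiply each base-16 digit by 13, carrying:
  E×13 = 182 → write 6 carry 11
  7×13+11 = 102 → write 6 carry 6
  7×13+6 = 97 → write 1 carry 6
  2×13+6 = 32 → write 0 carry 2
  8×13+2 = 106 → write A carry 6
  F×13+6 = 201 → write 9 carry 12
  1×13+12 = 25 → write 9 carry 1
  remaining carry: 1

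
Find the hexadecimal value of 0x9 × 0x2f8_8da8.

Multiply each base-16 digit by 9, carrying:
  8×9 = 72 → write 8 carry 4
  a×9+4 = 94 → write e carry 5
  d×9+5 = 122 → write a carry 7
  8×9+7 = 79 → write f carry 4
  8×9+4 = 76 → write c carry 4
  f×9+4 = 139 → write b carry 8
  2×9+8 = 26 → write a carry 1
  remaining carry: 1

0x1abcfae8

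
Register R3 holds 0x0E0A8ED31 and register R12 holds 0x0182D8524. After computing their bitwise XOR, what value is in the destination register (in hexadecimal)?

0x0F8856815

XOR each hex digit independently (no carries):
  0^0=0, E^1=F, 0^8=8, A^2=8, 8^D=5, E^8=6, D^5=8, 3^2=1, 1^4=5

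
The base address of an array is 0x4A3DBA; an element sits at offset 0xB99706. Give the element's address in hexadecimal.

Add column by column in base 16, right to left:
  A+6 = 0 carry 1
  B+0+1 = C
  D+7 = 4 carry 1
  3+9+1 = D
  A+9 = 3 carry 1
  4+B+1 = 0 carry 1
  final carry 1

0x103D4C0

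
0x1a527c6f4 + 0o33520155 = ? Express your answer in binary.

0b110100101100101100110011101100001

0x1a527c6f4 = 0b110100101001001111100011011110100 in binary.
0o33520155 = 0b11011101010000001101101 in binary.
Add column by column in base 2, right to left:
  0+1 = 1
  0+0 = 0
  1+1 = 0 carry 1
  0+1+1 = 0 carry 1
  1+0+1 = 0 carry 1
  1+1+1 = 1 carry 1
  1+1+1 = 1 carry 1
  1+0+1 = 0 carry 1
  0+0+1 = 1
  1+0 = 1
  1+0 = 1
  0+0 = 0
  0+0 = 0
  0+1 = 1
  1+0 = 1
  1+1 = 0 carry 1
  1+0+1 = 0 carry 1
  1+1+1 = 1 carry 1
  1+1+1 = 1 carry 1
  0+1+1 = 0 carry 1
  0+0+1 = 1
  1+1 = 0 carry 1
  0+1+1 = 0 carry 1
  0+0+1 = 1
  1+0 = 1
  0+0 = 0
  1+0 = 1
  0+0 = 0
  0+0 = 0
  1+0 = 1
  0+0 = 0
  1+0 = 1
  1+0 = 1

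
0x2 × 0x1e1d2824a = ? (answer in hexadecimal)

0x3c3a50494

Multiply each base-16 digit by 2, carrying:
  a×2 = 20 → write 4 carry 1
  4×2+1 = 9 → write 9
  2×2 = 4 → write 4
  8×2 = 16 → write 0 carry 1
  2×2+1 = 5 → write 5
  d×2 = 26 → write a carry 1
  1×2+1 = 3 → write 3
  e×2 = 28 → write c carry 1
  1×2+1 = 3 → write 3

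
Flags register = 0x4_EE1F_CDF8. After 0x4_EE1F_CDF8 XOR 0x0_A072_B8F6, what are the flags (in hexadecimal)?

XOR each hex digit independently (no carries):
  4^0=4, E^A=4, E^0=E, 1^7=6, F^2=D, C^B=7, D^8=5, F^F=0, 8^6=E

0x44E6D750E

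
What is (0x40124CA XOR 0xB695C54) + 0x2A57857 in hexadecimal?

0x120DF0F5

First 0x40124CA XOR 0xB695C54 = 0xF68789E.
Add column by column in base 16, right to left:
  E+7 = 5 carry 1
  9+5+1 = F
  8+8 = 0 carry 1
  7+7+1 = F
  8+5 = D
  6+A = 0 carry 1
  F+2+1 = 2 carry 1
  final carry 1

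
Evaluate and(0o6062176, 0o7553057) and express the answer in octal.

AND each oct digit independently (no carries):
  6&7=6, 0&5=0, 6&5=4, 2&3=2, 1&0=0, 7&5=5, 6&7=6

0o6042056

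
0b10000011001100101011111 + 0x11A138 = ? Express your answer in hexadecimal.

0b10000011001100101011111 = 0x41995F in hexadecimal.
Add column by column in base 16, right to left:
  F+8 = 7 carry 1
  5+3+1 = 9
  9+1 = A
  9+A = 3 carry 1
  1+1+1 = 3
  4+1 = 5

0x533A97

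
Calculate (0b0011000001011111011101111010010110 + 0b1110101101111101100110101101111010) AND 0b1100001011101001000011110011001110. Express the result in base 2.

Add column by column in base 2, right to left:
  0+0 = 0
  1+1 = 0 carry 1
  1+0+1 = 0 carry 1
  0+1+1 = 0 carry 1
  1+1+1 = 1 carry 1
  0+1+1 = 0 carry 1
  0+1+1 = 0 carry 1
  1+0+1 = 0 carry 1
  0+1+1 = 0 carry 1
  1+1+1 = 1 carry 1
  1+0+1 = 0 carry 1
  1+1+1 = 1 carry 1
  1+0+1 = 0 carry 1
  0+1+1 = 0 carry 1
  1+1+1 = 1 carry 1
  1+0+1 = 0 carry 1
  1+0+1 = 0 carry 1
  0+1+1 = 0 carry 1
  1+1+1 = 1 carry 1
  1+0+1 = 0 carry 1
  1+1+1 = 1 carry 1
  1+1+1 = 1 carry 1
  1+1+1 = 1 carry 1
  0+1+1 = 0 carry 1
  1+1+1 = 1 carry 1
  0+0+1 = 1
  0+1 = 1
  0+1 = 1
  0+0 = 0
  0+1 = 1
  1+0 = 1
  1+1 = 0 carry 1
  0+1+1 = 0 carry 1
  0+1+1 = 0 carry 1
  final carry 1
Sum = 0b10001101111011101000100101000010000; now AND with 0b1100001011101001000011110011001110:
  10001101111011101000100101000010000
& 01100001011101001000011110011001110
= 00000001011001001000000100000000000

0b1011001001000000100000000000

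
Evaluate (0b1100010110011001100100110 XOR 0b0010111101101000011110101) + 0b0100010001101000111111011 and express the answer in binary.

0b10010111101011010111001110

First 0b1100010110011001100100110 XOR 0b0010111101101000011110101 = 0b1110101011110001111010011.
Add column by column in base 2, right to left:
  1+1 = 0 carry 1
  1+1+1 = 1 carry 1
  0+0+1 = 1
  0+1 = 1
  1+1 = 0 carry 1
  0+1+1 = 0 carry 1
  1+1+1 = 1 carry 1
  1+1+1 = 1 carry 1
  1+1+1 = 1 carry 1
  1+0+1 = 0 carry 1
  0+0+1 = 1
  0+0 = 0
  0+1 = 1
  1+0 = 1
  1+1 = 0 carry 1
  1+1+1 = 1 carry 1
  1+0+1 = 0 carry 1
  0+0+1 = 1
  1+0 = 1
  0+1 = 1
  1+0 = 1
  0+0 = 0
  1+0 = 1
  1+1 = 0 carry 1
  1+0+1 = 0 carry 1
  final carry 1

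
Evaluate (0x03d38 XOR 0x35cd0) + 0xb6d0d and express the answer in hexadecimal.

0xecef5

First 0x03d38 XOR 0x35cd0 = 0x361e8.
Add column by column in base 16, right to left:
  8+d = 5 carry 1
  e+0+1 = f
  1+d = e
  6+6 = c
  3+b = e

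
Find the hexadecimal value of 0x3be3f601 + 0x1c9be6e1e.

Add column by column in base 16, right to left:
  1+e = f
  0+1 = 1
  6+e = 4 carry 1
  f+6+1 = 6 carry 1
  3+e+1 = 2 carry 1
  e+b+1 = a carry 1
  b+9+1 = 5 carry 1
  3+c+1 = 0 carry 1
  0+1+1 = 2

0x205a2641f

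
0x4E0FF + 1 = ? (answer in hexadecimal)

0x4E100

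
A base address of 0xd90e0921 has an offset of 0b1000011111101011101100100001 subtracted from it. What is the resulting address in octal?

0xd90e0921 = 0o33103404441 in octal.
0b1000011111101011101100100001 = 0o1037535441 in octal.
Subtract column by column in base 8:
  1-1 → 0
  4-4 → 0
  4-4 → 0
  4-5 → 7 (borrow)
  0-3-1 → 4 (borrow)
  4-5-1 → 6 (borrow)
  3-7-1 → 3 (borrow)
  0-3-1 → 4 (borrow)
  1-0-1 → 0
  3-1 → 2
  3-0 → 3

0o32043647000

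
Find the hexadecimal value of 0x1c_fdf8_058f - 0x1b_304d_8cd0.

0x1cdaa78bf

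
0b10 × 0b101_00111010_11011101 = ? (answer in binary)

0b10100111010110111010

Multiply each base-2 digit by 2, carrying:
  1×2 = 2 → write 0 carry 1
  0×2+1 = 1 → write 1
  1×2 = 2 → write 0 carry 1
  1×2+1 = 3 → write 1 carry 1
  1×2+1 = 3 → write 1 carry 1
  0×2+1 = 1 → write 1
  1×2 = 2 → write 0 carry 1
  1×2+1 = 3 → write 1 carry 1
  0×2+1 = 1 → write 1
  1×2 = 2 → write 0 carry 1
  0×2+1 = 1 → write 1
  1×2 = 2 → write 0 carry 1
  1×2+1 = 3 → write 1 carry 1
  1×2+1 = 3 → write 1 carry 1
  0×2+1 = 1 → write 1
  0×2 = 0 → write 0
  1×2 = 2 → write 0 carry 1
  0×2+1 = 1 → write 1
  1×2 = 2 → write 0 carry 1
  remaining carry: 1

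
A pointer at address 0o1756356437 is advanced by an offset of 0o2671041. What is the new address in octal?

0o1761247500

Add column by column in base 8, right to left:
  7+1 = 0 carry 1
  3+4+1 = 0 carry 1
  4+0+1 = 5
  6+1 = 7
  5+7 = 4 carry 1
  3+6+1 = 2 carry 1
  6+2+1 = 1 carry 1
  5+0+1 = 6
  7+0 = 7
  1+0 = 1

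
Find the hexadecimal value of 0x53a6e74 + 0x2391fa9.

0x7738e1d

Add column by column in base 16, right to left:
  4+9 = d
  7+a = 1 carry 1
  e+f+1 = e carry 1
  6+1+1 = 8
  a+9 = 3 carry 1
  3+3+1 = 7
  5+2 = 7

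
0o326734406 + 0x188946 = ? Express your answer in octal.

0x188946 = 0o6104506 in octal.
Add column by column in base 8, right to left:
  6+6 = 4 carry 1
  0+0+1 = 1
  4+5 = 1 carry 1
  4+4+1 = 1 carry 1
  3+0+1 = 4
  7+1 = 0 carry 1
  6+6+1 = 5 carry 1
  2+0+1 = 3
  3+0 = 3

0o335041114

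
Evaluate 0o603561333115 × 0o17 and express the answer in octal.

Multiply each base-8 digit by 15, carrying:
  5×15 = 75 → write 3 carry 9
  1×15+9 = 24 → write 0 carry 3
  1×15+3 = 18 → write 2 carry 2
  3×15+2 = 47 → write 7 carry 5
  3×15+5 = 50 → write 2 carry 6
  3×15+6 = 51 → write 3 carry 6
  1×15+6 = 21 → write 5 carry 2
  6×15+2 = 92 → write 4 carry 11
  5×15+11 = 86 → write 6 carry 10
  3×15+10 = 55 → write 7 carry 6
  0×15+6 = 6 → write 6
  6×15 = 90 → write 2 carry 11
  remaining carry: 13

0o13267645327203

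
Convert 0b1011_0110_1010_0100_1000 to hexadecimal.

Group the bits into nibbles: 1011 0110 1010 0100 1000 → b6a48.

0xb6a48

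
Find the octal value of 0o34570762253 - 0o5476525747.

Subtract column by column in base 8:
  3-7 → 4 (borrow)
  5-4-1 → 0
  2-7 → 3 (borrow)
  2-5-1 → 4 (borrow)
  6-2-1 → 3
  7-5 → 2
  0-6 → 2 (borrow)
  7-7-1 → 7 (borrow)
  5-4-1 → 0
  4-5 → 7 (borrow)
  3-0-1 → 2

0o27072234304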